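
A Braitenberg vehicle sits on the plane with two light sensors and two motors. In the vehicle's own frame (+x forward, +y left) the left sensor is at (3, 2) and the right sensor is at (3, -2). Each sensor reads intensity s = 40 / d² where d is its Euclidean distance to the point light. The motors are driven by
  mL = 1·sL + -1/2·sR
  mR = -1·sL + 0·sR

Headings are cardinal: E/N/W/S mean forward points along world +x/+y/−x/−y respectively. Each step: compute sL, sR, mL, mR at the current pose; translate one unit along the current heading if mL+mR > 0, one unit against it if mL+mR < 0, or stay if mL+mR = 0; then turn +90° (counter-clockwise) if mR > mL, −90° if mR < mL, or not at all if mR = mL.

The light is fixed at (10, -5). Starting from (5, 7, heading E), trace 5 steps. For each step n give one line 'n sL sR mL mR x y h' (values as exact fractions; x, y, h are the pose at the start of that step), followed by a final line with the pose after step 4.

0 1/5 5/13 1/130 -1/5 5 7 E
1 40/97 8/29 772/2813 -40/97 4 7 S
2 20/101 20/153 2050/15453 -20/101 4 8 W
3 8/61 8/53 180/3233 -8/61 5 8 N
4 1/5 5/13 1/130 -1/5 5 7 E
final 4 7 S

n=0: pose=(5,7,E); sL=1/5, sR=5/13; mL=1/130, mR=-1/5; mL+mR=-5/26 → advance -1; mR−mL=-27/130 → turn -1·90°
n=1: pose=(4,7,S); sL=40/97, sR=8/29; mL=772/2813, mR=-40/97; mL+mR=-4/29 → advance -1; mR−mL=-1932/2813 → turn -1·90°
n=2: pose=(4,8,W); sL=20/101, sR=20/153; mL=2050/15453, mR=-20/101; mL+mR=-10/153 → advance -1; mR−mL=-5110/15453 → turn -1·90°
n=3: pose=(5,8,N); sL=8/61, sR=8/53; mL=180/3233, mR=-8/61; mL+mR=-4/53 → advance -1; mR−mL=-604/3233 → turn -1·90°
n=4: pose=(5,7,E); sL=1/5, sR=5/13; mL=1/130, mR=-1/5; mL+mR=-5/26 → advance -1; mR−mL=-27/130 → turn -1·90°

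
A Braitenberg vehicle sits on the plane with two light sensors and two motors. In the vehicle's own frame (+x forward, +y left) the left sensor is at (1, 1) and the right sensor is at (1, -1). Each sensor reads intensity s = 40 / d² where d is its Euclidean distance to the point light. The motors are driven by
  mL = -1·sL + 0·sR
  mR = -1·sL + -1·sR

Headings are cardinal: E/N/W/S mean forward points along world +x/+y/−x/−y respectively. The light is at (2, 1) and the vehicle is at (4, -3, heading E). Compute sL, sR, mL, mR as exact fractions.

left sensor world pos  = (5, -2); dL² = 18
right sensor world pos = (5, -4); dR² = 34
sL = 40/18 = 20/9
sR = 40/34 = 20/17
mL = -1·sL + 0·sR = -20/9
mR = -1·sL + -1·sR = -520/153

20/9 20/17 -20/9 -520/153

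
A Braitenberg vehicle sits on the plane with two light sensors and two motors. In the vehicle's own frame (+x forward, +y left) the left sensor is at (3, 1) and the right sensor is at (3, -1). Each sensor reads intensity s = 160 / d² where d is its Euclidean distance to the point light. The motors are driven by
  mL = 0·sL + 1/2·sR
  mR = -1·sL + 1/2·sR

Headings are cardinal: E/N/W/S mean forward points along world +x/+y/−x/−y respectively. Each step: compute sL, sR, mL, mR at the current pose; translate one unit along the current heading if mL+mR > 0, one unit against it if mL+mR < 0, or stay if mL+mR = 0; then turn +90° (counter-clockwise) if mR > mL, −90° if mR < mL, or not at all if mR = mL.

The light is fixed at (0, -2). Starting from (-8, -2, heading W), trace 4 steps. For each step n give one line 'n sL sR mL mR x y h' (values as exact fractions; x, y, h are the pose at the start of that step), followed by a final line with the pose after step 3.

0 80/61 80/61 40/61 -40/61 -8 -2 W
1 16/9 80/29 40/29 -104/261 -8 -2 N
2 160/29 32/5 16/5 -336/145 -8 -1 E
3 4 40/17 20/17 -48/17 -7 -1 S
final -7 0 W

n=0: pose=(-8,-2,W); sL=80/61, sR=80/61; mL=40/61, mR=-40/61; mL+mR=0 → advance +0; mR−mL=-80/61 → turn -1·90°
n=1: pose=(-8,-2,N); sL=16/9, sR=80/29; mL=40/29, mR=-104/261; mL+mR=256/261 → advance +1; mR−mL=-16/9 → turn -1·90°
n=2: pose=(-8,-1,E); sL=160/29, sR=32/5; mL=16/5, mR=-336/145; mL+mR=128/145 → advance +1; mR−mL=-160/29 → turn -1·90°
n=3: pose=(-7,-1,S); sL=4, sR=40/17; mL=20/17, mR=-48/17; mL+mR=-28/17 → advance -1; mR−mL=-4 → turn -1·90°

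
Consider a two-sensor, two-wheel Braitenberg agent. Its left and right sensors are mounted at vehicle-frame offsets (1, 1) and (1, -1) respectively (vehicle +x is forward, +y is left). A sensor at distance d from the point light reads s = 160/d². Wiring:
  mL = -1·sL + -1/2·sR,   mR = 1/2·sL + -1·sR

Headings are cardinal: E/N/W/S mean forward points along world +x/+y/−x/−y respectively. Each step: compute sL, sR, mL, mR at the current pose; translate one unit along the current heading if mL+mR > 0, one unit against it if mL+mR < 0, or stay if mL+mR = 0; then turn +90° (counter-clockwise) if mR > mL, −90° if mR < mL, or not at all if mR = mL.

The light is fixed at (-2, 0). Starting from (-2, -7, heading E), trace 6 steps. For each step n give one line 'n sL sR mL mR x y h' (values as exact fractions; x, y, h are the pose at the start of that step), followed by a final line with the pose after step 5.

0 160/37 32/13 -2672/481 -144/481 -2 -7 E
1 4 40/9 -56/9 -22/9 -3 -7 N
2 32/17 160/53 -3056/901 -1872/901 -3 -8 W
3 80/41 80/41 -120/41 -40/41 -2 -8 S
4 160/37 32/13 -2672/481 -144/481 -2 -7 E
5 4 40/9 -56/9 -22/9 -3 -7 N
final -3 -8 W

n=0: pose=(-2,-7,E); sL=160/37, sR=32/13; mL=-2672/481, mR=-144/481; mL+mR=-2816/481 → advance -1; mR−mL=2528/481 → turn +1·90°
n=1: pose=(-3,-7,N); sL=4, sR=40/9; mL=-56/9, mR=-22/9; mL+mR=-26/3 → advance -1; mR−mL=34/9 → turn +1·90°
n=2: pose=(-3,-8,W); sL=32/17, sR=160/53; mL=-3056/901, mR=-1872/901; mL+mR=-4928/901 → advance -1; mR−mL=1184/901 → turn +1·90°
n=3: pose=(-2,-8,S); sL=80/41, sR=80/41; mL=-120/41, mR=-40/41; mL+mR=-160/41 → advance -1; mR−mL=80/41 → turn +1·90°
n=4: pose=(-2,-7,E); sL=160/37, sR=32/13; mL=-2672/481, mR=-144/481; mL+mR=-2816/481 → advance -1; mR−mL=2528/481 → turn +1·90°
n=5: pose=(-3,-7,N); sL=4, sR=40/9; mL=-56/9, mR=-22/9; mL+mR=-26/3 → advance -1; mR−mL=34/9 → turn +1·90°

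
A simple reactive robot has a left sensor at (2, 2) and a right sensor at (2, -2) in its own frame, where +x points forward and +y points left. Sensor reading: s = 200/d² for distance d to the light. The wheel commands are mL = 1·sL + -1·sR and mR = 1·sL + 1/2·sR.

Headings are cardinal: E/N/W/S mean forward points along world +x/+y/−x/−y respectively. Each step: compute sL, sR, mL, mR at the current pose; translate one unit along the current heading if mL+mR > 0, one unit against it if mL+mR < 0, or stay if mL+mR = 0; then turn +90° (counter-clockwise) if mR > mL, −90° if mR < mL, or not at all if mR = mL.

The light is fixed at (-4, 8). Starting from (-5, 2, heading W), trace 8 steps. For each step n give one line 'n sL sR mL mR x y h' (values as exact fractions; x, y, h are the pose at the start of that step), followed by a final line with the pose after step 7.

n=0: pose=(-5,2,W); sL=200/73, sR=8; mL=-384/73, mR=492/73; mL+mR=108/73 → advance +1; mR−mL=12 → turn +1·90°
n=1: pose=(-6,2,S); sL=25/8, sR=5/2; mL=5/8, mR=35/8; mL+mR=5 → advance +1; mR−mL=15/4 → turn +1·90°
n=2: pose=(-6,1,E); sL=8, sR=200/81; mL=448/81, mR=748/81; mL+mR=1196/81 → advance +1; mR−mL=100/27 → turn +1·90°
n=3: pose=(-5,1,N); sL=100/17, sR=100/13; mL=-400/221, mR=2150/221; mL+mR=1750/221 → advance +1; mR−mL=150/13 → turn +1·90°
n=4: pose=(-5,2,W); sL=200/73, sR=8; mL=-384/73, mR=492/73; mL+mR=108/73 → advance +1; mR−mL=12 → turn +1·90°
n=5: pose=(-6,2,S); sL=25/8, sR=5/2; mL=5/8, mR=35/8; mL+mR=5 → advance +1; mR−mL=15/4 → turn +1·90°
n=6: pose=(-6,1,E); sL=8, sR=200/81; mL=448/81, mR=748/81; mL+mR=1196/81 → advance +1; mR−mL=100/27 → turn +1·90°
n=7: pose=(-5,1,N); sL=100/17, sR=100/13; mL=-400/221, mR=2150/221; mL+mR=1750/221 → advance +1; mR−mL=150/13 → turn +1·90°

0 200/73 8 -384/73 492/73 -5 2 W
1 25/8 5/2 5/8 35/8 -6 2 S
2 8 200/81 448/81 748/81 -6 1 E
3 100/17 100/13 -400/221 2150/221 -5 1 N
4 200/73 8 -384/73 492/73 -5 2 W
5 25/8 5/2 5/8 35/8 -6 2 S
6 8 200/81 448/81 748/81 -6 1 E
7 100/17 100/13 -400/221 2150/221 -5 1 N
final -5 2 W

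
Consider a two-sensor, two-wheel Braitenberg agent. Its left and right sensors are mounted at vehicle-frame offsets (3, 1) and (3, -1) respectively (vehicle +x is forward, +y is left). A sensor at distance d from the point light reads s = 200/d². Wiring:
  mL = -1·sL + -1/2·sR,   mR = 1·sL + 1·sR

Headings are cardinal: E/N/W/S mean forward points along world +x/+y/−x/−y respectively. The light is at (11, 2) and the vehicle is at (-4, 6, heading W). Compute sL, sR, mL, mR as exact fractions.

left sensor world pos  = (-7, 5); dL² = 333
right sensor world pos = (-7, 7); dR² = 349
sL = 200/333 = 200/333
sR = 200/349 = 200/349
mL = -1·sL + -1/2·sR = -103100/116217
mR = 1·sL + 1·sR = 136400/116217

200/333 200/349 -103100/116217 136400/116217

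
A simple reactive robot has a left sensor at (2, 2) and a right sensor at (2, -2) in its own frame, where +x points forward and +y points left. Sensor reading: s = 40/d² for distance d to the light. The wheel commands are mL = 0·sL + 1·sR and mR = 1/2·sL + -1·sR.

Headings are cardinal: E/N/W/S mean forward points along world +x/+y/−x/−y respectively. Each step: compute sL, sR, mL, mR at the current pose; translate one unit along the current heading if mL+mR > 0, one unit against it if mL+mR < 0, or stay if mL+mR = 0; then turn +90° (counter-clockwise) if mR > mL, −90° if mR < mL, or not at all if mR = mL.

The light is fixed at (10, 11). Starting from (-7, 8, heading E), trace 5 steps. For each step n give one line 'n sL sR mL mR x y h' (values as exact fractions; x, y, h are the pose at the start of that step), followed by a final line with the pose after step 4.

0 20/113 4/25 4/25 -202/2825 -7 8 E
1 40/221 40/349 40/349 -1860/77129 -6 8 S
2 1/9 5/41 5/41 -49/738 -6 7 W
3 8/73 40/229 40/229 -2004/16717 -7 7 N
4 20/113 4/25 4/25 -202/2825 -7 8 E
final -6 8 S

n=0: pose=(-7,8,E); sL=20/113, sR=4/25; mL=4/25, mR=-202/2825; mL+mR=10/113 → advance +1; mR−mL=-654/2825 → turn -1·90°
n=1: pose=(-6,8,S); sL=40/221, sR=40/349; mL=40/349, mR=-1860/77129; mL+mR=20/221 → advance +1; mR−mL=-10700/77129 → turn -1·90°
n=2: pose=(-6,7,W); sL=1/9, sR=5/41; mL=5/41, mR=-49/738; mL+mR=1/18 → advance +1; mR−mL=-139/738 → turn -1·90°
n=3: pose=(-7,7,N); sL=8/73, sR=40/229; mL=40/229, mR=-2004/16717; mL+mR=4/73 → advance +1; mR−mL=-4924/16717 → turn -1·90°
n=4: pose=(-7,8,E); sL=20/113, sR=4/25; mL=4/25, mR=-202/2825; mL+mR=10/113 → advance +1; mR−mL=-654/2825 → turn -1·90°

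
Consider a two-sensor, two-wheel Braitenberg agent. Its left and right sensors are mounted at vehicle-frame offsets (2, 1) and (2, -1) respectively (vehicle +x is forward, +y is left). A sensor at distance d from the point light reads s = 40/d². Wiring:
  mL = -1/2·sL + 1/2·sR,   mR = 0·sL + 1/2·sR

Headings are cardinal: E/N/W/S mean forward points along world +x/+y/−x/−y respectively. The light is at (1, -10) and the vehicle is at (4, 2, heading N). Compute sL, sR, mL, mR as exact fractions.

1/5 10/53 -3/530 5/53

left sensor world pos  = (3, 4); dL² = 200
right sensor world pos = (5, 4); dR² = 212
sL = 40/200 = 1/5
sR = 40/212 = 10/53
mL = -1/2·sL + 1/2·sR = -3/530
mR = 0·sL + 1/2·sR = 5/53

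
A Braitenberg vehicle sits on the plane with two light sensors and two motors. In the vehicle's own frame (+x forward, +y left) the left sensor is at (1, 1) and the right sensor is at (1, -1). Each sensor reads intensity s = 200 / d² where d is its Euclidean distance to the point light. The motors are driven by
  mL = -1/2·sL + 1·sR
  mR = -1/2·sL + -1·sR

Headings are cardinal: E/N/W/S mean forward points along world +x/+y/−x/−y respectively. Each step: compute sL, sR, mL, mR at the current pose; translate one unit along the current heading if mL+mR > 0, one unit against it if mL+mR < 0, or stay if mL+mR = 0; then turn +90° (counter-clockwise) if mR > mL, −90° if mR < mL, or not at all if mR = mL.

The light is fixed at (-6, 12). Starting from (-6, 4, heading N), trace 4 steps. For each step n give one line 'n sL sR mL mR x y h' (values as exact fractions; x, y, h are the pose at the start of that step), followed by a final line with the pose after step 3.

0 4 4 2 -6 -6 4 N
1 40/13 200/101 580/1313 -4620/1313 -6 3 E
2 2 25/13 12/13 -38/13 -7 3 S
3 40/17 200/53 2340/901 -4460/901 -7 4 W
final -6 4 N

n=0: pose=(-6,4,N); sL=4, sR=4; mL=2, mR=-6; mL+mR=-4 → advance -1; mR−mL=-8 → turn -1·90°
n=1: pose=(-6,3,E); sL=40/13, sR=200/101; mL=580/1313, mR=-4620/1313; mL+mR=-40/13 → advance -1; mR−mL=-400/101 → turn -1·90°
n=2: pose=(-7,3,S); sL=2, sR=25/13; mL=12/13, mR=-38/13; mL+mR=-2 → advance -1; mR−mL=-50/13 → turn -1·90°
n=3: pose=(-7,4,W); sL=40/17, sR=200/53; mL=2340/901, mR=-4460/901; mL+mR=-40/17 → advance -1; mR−mL=-400/53 → turn -1·90°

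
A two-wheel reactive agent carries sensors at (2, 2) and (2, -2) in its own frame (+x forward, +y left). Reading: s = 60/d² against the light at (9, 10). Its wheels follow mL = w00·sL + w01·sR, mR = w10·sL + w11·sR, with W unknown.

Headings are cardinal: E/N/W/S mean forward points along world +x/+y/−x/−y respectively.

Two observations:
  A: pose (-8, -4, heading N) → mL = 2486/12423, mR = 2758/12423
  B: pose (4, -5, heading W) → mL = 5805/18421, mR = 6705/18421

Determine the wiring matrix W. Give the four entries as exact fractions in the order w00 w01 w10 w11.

obs A: pose=(-8,-4,N) → sL=12/101, sR=20/123, mL=2486/12423, mR=2758/12423
obs B: pose=(4,-5,W) → sL=30/169, sR=30/109, mL=5805/18421, mR=6705/18421
sensor matrix S = [[12/101, 20/123], [30/169, 30/109]]; det S = 292640/76281361
solve [mL_A; mL_B] = S·[w00; w01] and [mR_A; mR_B] = S·[w10; w11]:
  w00 = 1, w01 = 1/2, w10 = 1/2, w11 = 1

1 1/2 1/2 1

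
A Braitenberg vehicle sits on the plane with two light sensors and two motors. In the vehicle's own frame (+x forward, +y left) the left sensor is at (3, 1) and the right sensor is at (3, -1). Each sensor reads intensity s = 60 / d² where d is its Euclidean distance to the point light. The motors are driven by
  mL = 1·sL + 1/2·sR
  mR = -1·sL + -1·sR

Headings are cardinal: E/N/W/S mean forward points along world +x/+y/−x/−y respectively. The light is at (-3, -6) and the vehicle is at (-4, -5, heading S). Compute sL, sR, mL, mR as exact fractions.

15 15/2 75/4 -45/2

left sensor world pos  = (-3, -8); dL² = 4
right sensor world pos = (-5, -8); dR² = 8
sL = 60/4 = 15
sR = 60/8 = 15/2
mL = 1·sL + 1/2·sR = 75/4
mR = -1·sL + -1·sR = -45/2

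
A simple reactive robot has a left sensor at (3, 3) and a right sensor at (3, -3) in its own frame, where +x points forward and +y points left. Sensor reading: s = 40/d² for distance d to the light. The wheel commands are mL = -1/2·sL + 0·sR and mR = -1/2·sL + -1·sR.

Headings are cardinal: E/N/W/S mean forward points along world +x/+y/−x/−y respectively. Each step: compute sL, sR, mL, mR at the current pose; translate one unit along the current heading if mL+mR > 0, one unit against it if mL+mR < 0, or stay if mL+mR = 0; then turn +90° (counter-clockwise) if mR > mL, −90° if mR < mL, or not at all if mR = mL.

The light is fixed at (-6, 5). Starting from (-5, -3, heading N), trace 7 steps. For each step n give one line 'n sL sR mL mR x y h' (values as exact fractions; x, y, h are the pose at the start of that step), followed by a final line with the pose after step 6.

0 40/29 40/41 -20/29 -1980/1189 -5 -3 N
1 10/13 1/4 -5/13 -33/52 -5 -4 E
2 40/153 40/153 -20/153 -20/51 -6 -4 S
3 4/13 20/17 -2/13 -294/221 -6 -3 W
4 40/29 40/41 -20/29 -1980/1189 -5 -3 N
5 10/13 1/4 -5/13 -33/52 -5 -4 E
6 40/153 40/153 -20/153 -20/51 -6 -4 S
final -6 -3 W

n=0: pose=(-5,-3,N); sL=40/29, sR=40/41; mL=-20/29, mR=-1980/1189; mL+mR=-2800/1189 → advance -1; mR−mL=-40/41 → turn -1·90°
n=1: pose=(-5,-4,E); sL=10/13, sR=1/4; mL=-5/13, mR=-33/52; mL+mR=-53/52 → advance -1; mR−mL=-1/4 → turn -1·90°
n=2: pose=(-6,-4,S); sL=40/153, sR=40/153; mL=-20/153, mR=-20/51; mL+mR=-80/153 → advance -1; mR−mL=-40/153 → turn -1·90°
n=3: pose=(-6,-3,W); sL=4/13, sR=20/17; mL=-2/13, mR=-294/221; mL+mR=-328/221 → advance -1; mR−mL=-20/17 → turn -1·90°
n=4: pose=(-5,-3,N); sL=40/29, sR=40/41; mL=-20/29, mR=-1980/1189; mL+mR=-2800/1189 → advance -1; mR−mL=-40/41 → turn -1·90°
n=5: pose=(-5,-4,E); sL=10/13, sR=1/4; mL=-5/13, mR=-33/52; mL+mR=-53/52 → advance -1; mR−mL=-1/4 → turn -1·90°
n=6: pose=(-6,-4,S); sL=40/153, sR=40/153; mL=-20/153, mR=-20/51; mL+mR=-80/153 → advance -1; mR−mL=-40/153 → turn -1·90°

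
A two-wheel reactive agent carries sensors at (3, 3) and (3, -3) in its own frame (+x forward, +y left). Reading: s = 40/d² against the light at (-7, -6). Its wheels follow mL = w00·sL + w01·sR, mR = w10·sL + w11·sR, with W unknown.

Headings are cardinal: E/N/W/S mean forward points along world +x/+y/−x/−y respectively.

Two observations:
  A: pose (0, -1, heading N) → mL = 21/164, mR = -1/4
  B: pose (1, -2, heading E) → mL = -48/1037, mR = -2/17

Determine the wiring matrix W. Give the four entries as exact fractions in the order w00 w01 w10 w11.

1/2 -1/2 -1/2 0

obs A: pose=(0,-1,N) → sL=1/2, sR=10/41, mL=21/164, mR=-1/4
obs B: pose=(1,-2,E) → sL=4/17, sR=20/61, mL=-48/1037, mR=-2/17
sensor matrix S = [[1/2, 10/41], [4/17, 20/61]]; det S = 4530/42517
solve [mL_A; mL_B] = S·[w00; w01] and [mR_A; mR_B] = S·[w10; w11]:
  w00 = 1/2, w01 = -1/2, w10 = -1/2, w11 = 0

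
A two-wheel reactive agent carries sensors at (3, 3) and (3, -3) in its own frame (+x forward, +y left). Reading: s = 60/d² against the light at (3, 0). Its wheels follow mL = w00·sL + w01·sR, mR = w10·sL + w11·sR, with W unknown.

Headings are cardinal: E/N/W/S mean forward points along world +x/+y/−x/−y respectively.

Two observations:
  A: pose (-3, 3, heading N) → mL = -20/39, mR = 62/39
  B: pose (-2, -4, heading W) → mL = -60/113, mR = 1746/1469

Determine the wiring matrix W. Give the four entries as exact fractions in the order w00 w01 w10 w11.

obs A: pose=(-3,3,N) → sL=20/39, sR=4/3, mL=-20/39, mR=62/39
obs B: pose=(-2,-4,W) → sL=60/113, sR=12/13, mL=-60/113, mR=1746/1469
sensor matrix S = [[20/39, 4/3], [60/113, 12/13]]; det S = -4480/19097
solve [mL_A; mL_B] = S·[w00; w01] and [mR_A; mR_B] = S·[w10; w11]:
  w00 = -1, w01 = 0, w10 = 1/2, w11 = 1

-1 0 1/2 1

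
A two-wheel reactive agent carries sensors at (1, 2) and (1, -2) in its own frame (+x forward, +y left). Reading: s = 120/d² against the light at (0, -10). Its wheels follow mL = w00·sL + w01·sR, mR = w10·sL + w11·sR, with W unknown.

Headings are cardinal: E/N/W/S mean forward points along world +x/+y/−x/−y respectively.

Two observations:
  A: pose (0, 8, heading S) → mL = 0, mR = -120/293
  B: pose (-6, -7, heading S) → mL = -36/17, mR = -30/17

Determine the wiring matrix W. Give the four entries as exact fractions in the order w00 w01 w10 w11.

obs A: pose=(0,8,S) → sL=120/293, sR=120/293, mL=0, mR=-120/293
obs B: pose=(-6,-7,S) → sL=6, sR=30/17, mL=-36/17, mR=-30/17
sensor matrix S = [[120/293, 120/293], [6, 30/17]]; det S = -8640/4981
solve [mL_A; mL_B] = S·[w00; w01] and [mR_A; mR_B] = S·[w10; w11]:
  w00 = -1/2, w01 = 1/2, w10 = 0, w11 = -1

-1/2 1/2 0 -1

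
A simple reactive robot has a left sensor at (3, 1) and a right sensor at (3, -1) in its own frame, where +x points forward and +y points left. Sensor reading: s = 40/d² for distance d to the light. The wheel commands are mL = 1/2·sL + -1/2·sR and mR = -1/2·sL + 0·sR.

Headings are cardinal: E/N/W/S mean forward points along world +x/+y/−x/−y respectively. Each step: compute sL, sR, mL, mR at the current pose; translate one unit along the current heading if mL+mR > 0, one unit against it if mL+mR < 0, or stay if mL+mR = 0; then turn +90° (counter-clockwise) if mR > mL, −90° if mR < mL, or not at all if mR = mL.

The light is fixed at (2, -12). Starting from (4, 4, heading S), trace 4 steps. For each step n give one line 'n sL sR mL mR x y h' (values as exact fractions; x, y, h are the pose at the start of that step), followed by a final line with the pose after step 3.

0 20/89 4/17 -8/1513 -10/89 4 4 S
1 40/257 8/65 272/16705 -20/257 4 5 W
2 10/101 5/52 15/10504 -5/101 5 5 N
3 8/65 40/261 -256/16965 -4/65 5 4 E
final 4 4 S

n=0: pose=(4,4,S); sL=20/89, sR=4/17; mL=-8/1513, mR=-10/89; mL+mR=-2/17 → advance -1; mR−mL=-162/1513 → turn -1·90°
n=1: pose=(4,5,W); sL=40/257, sR=8/65; mL=272/16705, mR=-20/257; mL+mR=-4/65 → advance -1; mR−mL=-1572/16705 → turn -1·90°
n=2: pose=(5,5,N); sL=10/101, sR=5/52; mL=15/10504, mR=-5/101; mL+mR=-5/104 → advance -1; mR−mL=-535/10504 → turn -1·90°
n=3: pose=(5,4,E); sL=8/65, sR=40/261; mL=-256/16965, mR=-4/65; mL+mR=-20/261 → advance -1; mR−mL=-788/16965 → turn -1·90°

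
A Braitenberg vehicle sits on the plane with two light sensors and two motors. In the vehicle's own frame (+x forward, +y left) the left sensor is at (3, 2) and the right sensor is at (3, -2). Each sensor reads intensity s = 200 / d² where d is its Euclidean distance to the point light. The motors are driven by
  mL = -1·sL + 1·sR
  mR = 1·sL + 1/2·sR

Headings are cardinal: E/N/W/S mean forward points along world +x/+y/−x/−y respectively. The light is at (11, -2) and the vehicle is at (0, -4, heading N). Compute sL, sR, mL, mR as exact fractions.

left sensor world pos  = (-2, -1); dL² = 170
right sensor world pos = (2, -1); dR² = 82
sL = 200/170 = 20/17
sR = 200/82 = 100/41
mL = -1·sL + 1·sR = 880/697
mR = 1·sL + 1/2·sR = 1670/697

20/17 100/41 880/697 1670/697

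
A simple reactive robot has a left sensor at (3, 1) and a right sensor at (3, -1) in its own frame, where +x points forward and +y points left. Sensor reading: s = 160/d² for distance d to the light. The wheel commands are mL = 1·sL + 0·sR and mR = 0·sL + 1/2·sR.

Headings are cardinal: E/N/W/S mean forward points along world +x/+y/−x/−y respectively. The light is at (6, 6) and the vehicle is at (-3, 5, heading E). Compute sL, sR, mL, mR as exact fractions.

left sensor world pos  = (0, 6); dL² = 36
right sensor world pos = (0, 4); dR² = 40
sL = 160/36 = 40/9
sR = 160/40 = 4
mL = 1·sL + 0·sR = 40/9
mR = 0·sL + 1/2·sR = 2

40/9 4 40/9 2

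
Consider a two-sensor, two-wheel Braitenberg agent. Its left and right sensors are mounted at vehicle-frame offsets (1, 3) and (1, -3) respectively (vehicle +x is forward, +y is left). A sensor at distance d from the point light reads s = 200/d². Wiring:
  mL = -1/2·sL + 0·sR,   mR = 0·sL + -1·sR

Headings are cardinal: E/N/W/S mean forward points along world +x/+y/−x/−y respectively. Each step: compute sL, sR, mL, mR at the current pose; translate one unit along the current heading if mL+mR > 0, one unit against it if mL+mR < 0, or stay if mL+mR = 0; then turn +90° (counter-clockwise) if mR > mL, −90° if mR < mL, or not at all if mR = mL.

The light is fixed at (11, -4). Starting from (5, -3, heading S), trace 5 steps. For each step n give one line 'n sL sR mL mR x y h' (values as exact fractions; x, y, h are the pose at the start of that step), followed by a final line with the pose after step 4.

n=0: pose=(5,-3,S); sL=200/9, sR=200/81; mL=-100/9, mR=-200/81; mL+mR=-1100/81 → advance -1; mR−mL=700/81 → turn +1·90°
n=1: pose=(5,-2,E); sL=4, sR=100/13; mL=-2, mR=-100/13; mL+mR=-126/13 → advance -1; mR−mL=-74/13 → turn -1·90°
n=2: pose=(4,-2,S); sL=200/17, sR=200/101; mL=-100/17, mR=-200/101; mL+mR=-13500/1717 → advance -1; mR−mL=6700/1717 → turn +1·90°
n=3: pose=(4,-1,E); sL=25/9, sR=50/9; mL=-25/18, mR=-50/9; mL+mR=-125/18 → advance -1; mR−mL=-25/6 → turn -1·90°
n=4: pose=(3,-1,S); sL=200/29, sR=8/5; mL=-100/29, mR=-8/5; mL+mR=-732/145 → advance -1; mR−mL=268/145 → turn +1·90°

0 200/9 200/81 -100/9 -200/81 5 -3 S
1 4 100/13 -2 -100/13 5 -2 E
2 200/17 200/101 -100/17 -200/101 4 -2 S
3 25/9 50/9 -25/18 -50/9 4 -1 E
4 200/29 8/5 -100/29 -8/5 3 -1 S
final 3 0 E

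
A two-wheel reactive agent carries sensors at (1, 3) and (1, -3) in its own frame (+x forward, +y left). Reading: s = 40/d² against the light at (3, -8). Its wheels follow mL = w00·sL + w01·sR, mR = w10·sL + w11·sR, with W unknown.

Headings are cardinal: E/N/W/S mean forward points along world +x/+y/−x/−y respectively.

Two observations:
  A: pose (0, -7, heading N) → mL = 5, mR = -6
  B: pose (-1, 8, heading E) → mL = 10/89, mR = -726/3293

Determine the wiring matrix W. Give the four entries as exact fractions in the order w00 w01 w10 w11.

obs A: pose=(0,-7,N) → sL=1, sR=10, mL=5, mR=-6
obs B: pose=(-1,8,E) → sL=4/37, sR=20/89, mL=10/89, mR=-726/3293
sensor matrix S = [[1, 10], [4/37, 20/89]]; det S = -2820/3293
solve [mL_A; mL_B] = S·[w00; w01] and [mR_A; mR_B] = S·[w10; w11]:
  w00 = 0, w01 = 1/2, w10 = -1, w11 = -1/2

0 1/2 -1 -1/2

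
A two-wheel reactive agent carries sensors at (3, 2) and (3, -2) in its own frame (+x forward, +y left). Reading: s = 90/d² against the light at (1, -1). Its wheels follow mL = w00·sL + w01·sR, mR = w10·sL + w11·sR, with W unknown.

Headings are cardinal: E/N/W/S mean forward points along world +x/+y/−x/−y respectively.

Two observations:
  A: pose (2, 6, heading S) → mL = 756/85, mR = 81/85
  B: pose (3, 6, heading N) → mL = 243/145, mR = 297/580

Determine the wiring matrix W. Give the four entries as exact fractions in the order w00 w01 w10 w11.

obs A: pose=(2,6,S) → sL=18/5, sR=90/17, mL=756/85, mR=81/85
obs B: pose=(3,6,N) → sL=9/10, sR=45/58, mL=243/145, mR=297/580
sensor matrix S = [[18/5, 90/17], [9/10, 45/58]]; det S = -972/493
solve [mL_A; mL_B] = S·[w00; w01] and [mR_A; mR_B] = S·[w10; w11]:
  w00 = 1, w01 = 1, w10 = 1, w11 = -1/2

1 1 1 -1/2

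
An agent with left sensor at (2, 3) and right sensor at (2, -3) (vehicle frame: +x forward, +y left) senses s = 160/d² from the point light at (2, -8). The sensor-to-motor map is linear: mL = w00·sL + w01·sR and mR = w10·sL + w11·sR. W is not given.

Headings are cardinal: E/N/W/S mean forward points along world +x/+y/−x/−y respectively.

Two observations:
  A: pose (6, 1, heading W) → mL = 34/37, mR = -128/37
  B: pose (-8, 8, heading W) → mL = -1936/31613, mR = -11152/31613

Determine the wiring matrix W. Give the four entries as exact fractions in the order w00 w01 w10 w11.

obs A: pose=(6,1,W) → sL=4, sR=40/37, mL=34/37, mR=-128/37
obs B: pose=(-8,8,W) → sL=160/313, sR=32/101, mL=-1936/31613, mR=-11152/31613
sensor matrix S = [[4, 40/37], [160/313, 32/101]]; det S = 835968/1169681
solve [mL_A; mL_B] = S·[w00; w01] and [mR_A; mR_B] = S·[w10; w11]:
  w00 = 1/2, w01 = -1, w10 = -1, w11 = 1/2

1/2 -1 -1 1/2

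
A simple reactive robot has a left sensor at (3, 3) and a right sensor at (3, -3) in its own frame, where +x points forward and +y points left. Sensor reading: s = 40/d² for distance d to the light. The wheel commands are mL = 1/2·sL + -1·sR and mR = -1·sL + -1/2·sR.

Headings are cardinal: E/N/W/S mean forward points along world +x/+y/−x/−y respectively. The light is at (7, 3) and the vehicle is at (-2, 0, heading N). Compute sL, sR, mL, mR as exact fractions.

left sensor world pos  = (-5, 3); dL² = 144
right sensor world pos = (1, 3); dR² = 36
sL = 40/144 = 5/18
sR = 40/36 = 10/9
mL = 1/2·sL + -1·sR = -35/36
mR = -1·sL + -1/2·sR = -5/6

5/18 10/9 -35/36 -5/6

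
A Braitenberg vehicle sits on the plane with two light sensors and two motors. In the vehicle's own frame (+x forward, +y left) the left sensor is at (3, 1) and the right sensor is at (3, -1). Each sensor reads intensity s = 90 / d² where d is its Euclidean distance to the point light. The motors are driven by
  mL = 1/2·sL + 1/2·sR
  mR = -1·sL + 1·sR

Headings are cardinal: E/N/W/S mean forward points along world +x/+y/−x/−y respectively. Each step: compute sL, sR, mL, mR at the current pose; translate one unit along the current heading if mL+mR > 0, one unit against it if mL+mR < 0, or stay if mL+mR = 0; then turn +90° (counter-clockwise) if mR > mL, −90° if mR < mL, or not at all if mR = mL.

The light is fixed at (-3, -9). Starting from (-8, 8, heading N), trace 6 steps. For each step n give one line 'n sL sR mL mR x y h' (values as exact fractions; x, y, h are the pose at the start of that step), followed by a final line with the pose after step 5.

0 45/218 45/208 9585/45344 225/22672 -8 8 N
1 18/73 90/293 5922/21389 1296/21389 -8 9 E
2 5/13 9/25 121/325 -8/325 -7 9 S
3 18/61 90/373 6102/22753 -1224/22753 -7 8 W
4 45/218 45/208 9585/45344 225/22672 -8 8 N
5 18/73 90/293 5922/21389 1296/21389 -8 9 E
final -7 9 S

n=0: pose=(-8,8,N); sL=45/218, sR=45/208; mL=9585/45344, mR=225/22672; mL+mR=10035/45344 → advance +1; mR−mL=-9135/45344 → turn -1·90°
n=1: pose=(-8,9,E); sL=18/73, sR=90/293; mL=5922/21389, mR=1296/21389; mL+mR=7218/21389 → advance +1; mR−mL=-4626/21389 → turn -1·90°
n=2: pose=(-7,9,S); sL=5/13, sR=9/25; mL=121/325, mR=-8/325; mL+mR=113/325 → advance +1; mR−mL=-129/325 → turn -1·90°
n=3: pose=(-7,8,W); sL=18/61, sR=90/373; mL=6102/22753, mR=-1224/22753; mL+mR=4878/22753 → advance +1; mR−mL=-7326/22753 → turn -1·90°
n=4: pose=(-8,8,N); sL=45/218, sR=45/208; mL=9585/45344, mR=225/22672; mL+mR=10035/45344 → advance +1; mR−mL=-9135/45344 → turn -1·90°
n=5: pose=(-8,9,E); sL=18/73, sR=90/293; mL=5922/21389, mR=1296/21389; mL+mR=7218/21389 → advance +1; mR−mL=-4626/21389 → turn -1·90°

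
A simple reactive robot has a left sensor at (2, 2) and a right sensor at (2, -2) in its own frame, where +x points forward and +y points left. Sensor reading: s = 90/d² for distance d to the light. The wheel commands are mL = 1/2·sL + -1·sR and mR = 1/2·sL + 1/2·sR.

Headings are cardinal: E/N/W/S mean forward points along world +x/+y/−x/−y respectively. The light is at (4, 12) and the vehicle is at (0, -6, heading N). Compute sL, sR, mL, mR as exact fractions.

left sensor world pos  = (-2, -4); dL² = 292
right sensor world pos = (2, -4); dR² = 260
sL = 90/292 = 45/146
sR = 90/260 = 9/26
mL = 1/2·sL + -1·sR = -729/3796
mR = 1/2·sL + 1/2·sR = 621/1898

45/146 9/26 -729/3796 621/1898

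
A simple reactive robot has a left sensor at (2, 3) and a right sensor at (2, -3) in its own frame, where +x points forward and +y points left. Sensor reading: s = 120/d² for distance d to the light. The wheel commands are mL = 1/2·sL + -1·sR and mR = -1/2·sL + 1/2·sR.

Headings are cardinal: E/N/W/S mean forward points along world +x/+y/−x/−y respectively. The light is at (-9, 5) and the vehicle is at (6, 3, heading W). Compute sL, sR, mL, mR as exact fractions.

left sensor world pos  = (4, 0); dL² = 194
right sensor world pos = (4, 6); dR² = 170
sL = 120/194 = 60/97
sR = 120/170 = 12/17
mL = 1/2·sL + -1·sR = -654/1649
mR = -1/2·sL + 1/2·sR = 72/1649

60/97 12/17 -654/1649 72/1649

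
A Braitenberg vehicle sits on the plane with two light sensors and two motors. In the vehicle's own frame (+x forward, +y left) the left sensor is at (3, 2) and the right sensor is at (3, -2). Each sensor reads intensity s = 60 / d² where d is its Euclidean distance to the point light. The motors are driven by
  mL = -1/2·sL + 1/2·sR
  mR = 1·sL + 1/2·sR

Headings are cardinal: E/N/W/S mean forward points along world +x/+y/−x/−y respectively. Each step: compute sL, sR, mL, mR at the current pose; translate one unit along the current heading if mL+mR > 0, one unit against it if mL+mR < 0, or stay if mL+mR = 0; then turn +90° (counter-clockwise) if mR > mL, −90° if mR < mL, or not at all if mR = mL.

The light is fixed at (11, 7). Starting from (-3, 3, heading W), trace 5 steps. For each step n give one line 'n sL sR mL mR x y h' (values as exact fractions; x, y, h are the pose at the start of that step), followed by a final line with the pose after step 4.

0 12/65 60/293 192/19045 5466/19045 -3 3 W
1 30/109 30/169 -900/18421 6705/18421 -4 3 S
2 20/51 60/193 -400/9843 5390/9843 -4 2 E
3 3/13 15/37 42/481 417/962 -3 2 N
4 12/65 60/293 192/19045 5466/19045 -3 3 W
final -4 3 S

n=0: pose=(-3,3,W); sL=12/65, sR=60/293; mL=192/19045, mR=5466/19045; mL+mR=5658/19045 → advance +1; mR−mL=18/65 → turn +1·90°
n=1: pose=(-4,3,S); sL=30/109, sR=30/169; mL=-900/18421, mR=6705/18421; mL+mR=5805/18421 → advance +1; mR−mL=45/109 → turn +1·90°
n=2: pose=(-4,2,E); sL=20/51, sR=60/193; mL=-400/9843, mR=5390/9843; mL+mR=4990/9843 → advance +1; mR−mL=10/17 → turn +1·90°
n=3: pose=(-3,2,N); sL=3/13, sR=15/37; mL=42/481, mR=417/962; mL+mR=501/962 → advance +1; mR−mL=9/26 → turn +1·90°
n=4: pose=(-3,3,W); sL=12/65, sR=60/293; mL=192/19045, mR=5466/19045; mL+mR=5658/19045 → advance +1; mR−mL=18/65 → turn +1·90°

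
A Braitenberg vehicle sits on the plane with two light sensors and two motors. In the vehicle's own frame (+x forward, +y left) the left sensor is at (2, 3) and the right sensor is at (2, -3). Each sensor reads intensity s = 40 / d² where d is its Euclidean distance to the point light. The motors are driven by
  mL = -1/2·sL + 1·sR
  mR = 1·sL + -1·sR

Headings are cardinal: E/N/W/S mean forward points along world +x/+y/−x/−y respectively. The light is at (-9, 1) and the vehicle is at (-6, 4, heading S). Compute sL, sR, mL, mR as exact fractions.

left sensor world pos  = (-3, 2); dL² = 37
right sensor world pos = (-9, 2); dR² = 1
sL = 40/37 = 40/37
sR = 40/1 = 40
mL = -1/2·sL + 1·sR = 1460/37
mR = 1·sL + -1·sR = -1440/37

40/37 40 1460/37 -1440/37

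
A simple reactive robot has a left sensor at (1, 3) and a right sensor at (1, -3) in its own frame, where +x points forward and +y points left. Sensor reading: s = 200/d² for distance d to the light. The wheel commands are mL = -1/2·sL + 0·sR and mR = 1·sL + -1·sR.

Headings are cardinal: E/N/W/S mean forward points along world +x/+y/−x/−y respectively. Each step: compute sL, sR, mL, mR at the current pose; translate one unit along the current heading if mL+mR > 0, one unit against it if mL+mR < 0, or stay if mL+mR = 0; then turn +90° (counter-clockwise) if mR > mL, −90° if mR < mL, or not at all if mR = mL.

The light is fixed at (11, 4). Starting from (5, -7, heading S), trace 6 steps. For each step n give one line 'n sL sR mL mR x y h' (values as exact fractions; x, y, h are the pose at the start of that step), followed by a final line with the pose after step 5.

n=0: pose=(5,-7,S); sL=200/153, sR=8/9; mL=-100/153, mR=64/153; mL+mR=-4/17 → advance -1; mR−mL=164/153 → turn +1·90°
n=1: pose=(5,-6,E); sL=100/37, sR=100/97; mL=-50/37, mR=6000/3589; mL+mR=1150/3589 → advance +1; mR−mL=10850/3589 → turn +1·90°
n=2: pose=(6,-6,N); sL=40/29, sR=40/17; mL=-20/29, mR=-480/493; mL+mR=-820/493 → advance -1; mR−mL=-140/493 → turn -1·90°
n=3: pose=(6,-7,E); sL=5/2, sR=50/53; mL=-5/4, mR=165/106; mL+mR=65/212 → advance +1; mR−mL=595/212 → turn +1·90°
n=4: pose=(7,-7,N); sL=200/149, sR=200/101; mL=-100/149, mR=-9600/15049; mL+mR=-19700/15049 → advance -1; mR−mL=500/15049 → turn +1·90°
n=5: pose=(7,-8,W); sL=4/5, sR=100/53; mL=-2/5, mR=-288/265; mL+mR=-394/265 → advance -1; mR−mL=-182/265 → turn -1·90°

0 200/153 8/9 -100/153 64/153 5 -7 S
1 100/37 100/97 -50/37 6000/3589 5 -6 E
2 40/29 40/17 -20/29 -480/493 6 -6 N
3 5/2 50/53 -5/4 165/106 6 -7 E
4 200/149 200/101 -100/149 -9600/15049 7 -7 N
5 4/5 100/53 -2/5 -288/265 7 -8 W
final 8 -8 N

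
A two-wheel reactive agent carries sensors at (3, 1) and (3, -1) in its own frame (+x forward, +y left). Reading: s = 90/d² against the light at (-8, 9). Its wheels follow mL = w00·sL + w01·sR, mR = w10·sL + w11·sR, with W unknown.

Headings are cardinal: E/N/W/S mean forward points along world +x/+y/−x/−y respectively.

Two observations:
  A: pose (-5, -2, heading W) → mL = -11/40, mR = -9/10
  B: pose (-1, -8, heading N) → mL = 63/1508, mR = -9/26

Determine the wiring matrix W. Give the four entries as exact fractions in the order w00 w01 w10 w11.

obs A: pose=(-5,-2,W) → sL=5/8, sR=9/10, mL=-11/40, mR=-9/10
obs B: pose=(-1,-8,N) → sL=45/116, sR=9/26, mL=63/1508, mR=-9/26
sensor matrix S = [[5/8, 9/10], [45/116, 9/26]]; det S = -801/6032
solve [mL_A; mL_B] = S·[w00; w01] and [mR_A; mR_B] = S·[w10; w11]:
  w00 = 1, w01 = -1, w10 = 0, w11 = -1

1 -1 0 -1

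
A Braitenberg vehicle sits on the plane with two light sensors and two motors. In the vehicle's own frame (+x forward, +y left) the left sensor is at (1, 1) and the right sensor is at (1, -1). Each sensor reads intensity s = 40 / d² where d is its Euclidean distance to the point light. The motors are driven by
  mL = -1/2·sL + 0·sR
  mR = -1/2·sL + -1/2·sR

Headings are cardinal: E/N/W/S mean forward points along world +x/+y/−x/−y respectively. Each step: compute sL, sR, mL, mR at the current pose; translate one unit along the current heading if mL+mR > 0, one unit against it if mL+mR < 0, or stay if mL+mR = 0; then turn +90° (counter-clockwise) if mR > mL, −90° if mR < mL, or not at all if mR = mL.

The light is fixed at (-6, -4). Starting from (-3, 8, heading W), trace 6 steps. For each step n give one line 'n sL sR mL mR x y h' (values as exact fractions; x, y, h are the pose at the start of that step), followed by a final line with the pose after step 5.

0 8/25 40/173 -4/25 -1192/4325 -3 8 W
1 20/89 20/97 -10/89 -1860/8633 -2 8 N
2 40/169 8/25 -20/169 -1176/4225 -2 7 E
3 10/29 5/13 -5/29 -275/754 -3 7 S
4 8/25 40/173 -4/25 -1192/4325 -3 8 W
5 20/89 20/97 -10/89 -1860/8633 -2 8 N
final -2 7 E

n=0: pose=(-3,8,W); sL=8/25, sR=40/173; mL=-4/25, mR=-1192/4325; mL+mR=-1884/4325 → advance -1; mR−mL=-20/173 → turn -1·90°
n=1: pose=(-2,8,N); sL=20/89, sR=20/97; mL=-10/89, mR=-1860/8633; mL+mR=-2830/8633 → advance -1; mR−mL=-10/97 → turn -1·90°
n=2: pose=(-2,7,E); sL=40/169, sR=8/25; mL=-20/169, mR=-1176/4225; mL+mR=-1676/4225 → advance -1; mR−mL=-4/25 → turn -1·90°
n=3: pose=(-3,7,S); sL=10/29, sR=5/13; mL=-5/29, mR=-275/754; mL+mR=-405/754 → advance -1; mR−mL=-5/26 → turn -1·90°
n=4: pose=(-3,8,W); sL=8/25, sR=40/173; mL=-4/25, mR=-1192/4325; mL+mR=-1884/4325 → advance -1; mR−mL=-20/173 → turn -1·90°
n=5: pose=(-2,8,N); sL=20/89, sR=20/97; mL=-10/89, mR=-1860/8633; mL+mR=-2830/8633 → advance -1; mR−mL=-10/97 → turn -1·90°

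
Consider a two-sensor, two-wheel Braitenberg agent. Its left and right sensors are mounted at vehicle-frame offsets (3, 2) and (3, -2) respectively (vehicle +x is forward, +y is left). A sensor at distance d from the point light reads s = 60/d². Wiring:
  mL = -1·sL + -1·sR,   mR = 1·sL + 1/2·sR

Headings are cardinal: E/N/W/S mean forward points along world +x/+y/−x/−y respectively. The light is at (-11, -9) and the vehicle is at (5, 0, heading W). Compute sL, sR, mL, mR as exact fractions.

left sensor world pos  = (2, -2); dL² = 218
right sensor world pos = (2, 2); dR² = 290
sL = 60/218 = 30/109
sR = 60/290 = 6/29
mL = -1·sL + -1·sR = -1524/3161
mR = 1·sL + 1/2·sR = 1197/3161

30/109 6/29 -1524/3161 1197/3161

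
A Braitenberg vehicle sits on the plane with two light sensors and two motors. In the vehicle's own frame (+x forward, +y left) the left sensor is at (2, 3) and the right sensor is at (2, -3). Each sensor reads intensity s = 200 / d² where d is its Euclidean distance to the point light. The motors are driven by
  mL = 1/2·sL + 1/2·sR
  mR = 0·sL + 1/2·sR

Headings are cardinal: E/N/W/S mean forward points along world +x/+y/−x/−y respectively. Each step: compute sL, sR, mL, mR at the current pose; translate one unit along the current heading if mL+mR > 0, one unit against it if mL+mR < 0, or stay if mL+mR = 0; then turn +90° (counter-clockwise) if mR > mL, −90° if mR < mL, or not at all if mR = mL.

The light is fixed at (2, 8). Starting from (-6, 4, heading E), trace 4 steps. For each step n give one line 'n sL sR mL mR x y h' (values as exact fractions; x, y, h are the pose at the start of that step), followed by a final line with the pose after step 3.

0 200/37 40/17 2440/629 20/17 -6 4 E
1 50/13 25/17 1175/442 25/34 -5 4 S
2 40/29 40/17 920/493 20/17 -5 3 W
3 20/13 100/17 820/221 50/17 -6 3 N
final -6 4 E

n=0: pose=(-6,4,E); sL=200/37, sR=40/17; mL=2440/629, mR=20/17; mL+mR=3180/629 → advance +1; mR−mL=-100/37 → turn -1·90°
n=1: pose=(-5,4,S); sL=50/13, sR=25/17; mL=1175/442, mR=25/34; mL+mR=750/221 → advance +1; mR−mL=-25/13 → turn -1·90°
n=2: pose=(-5,3,W); sL=40/29, sR=40/17; mL=920/493, mR=20/17; mL+mR=1500/493 → advance +1; mR−mL=-20/29 → turn -1·90°
n=3: pose=(-6,3,N); sL=20/13, sR=100/17; mL=820/221, mR=50/17; mL+mR=1470/221 → advance +1; mR−mL=-10/13 → turn -1·90°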